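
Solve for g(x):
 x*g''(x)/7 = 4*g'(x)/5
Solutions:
 g(x) = C1 + C2*x^(33/5)


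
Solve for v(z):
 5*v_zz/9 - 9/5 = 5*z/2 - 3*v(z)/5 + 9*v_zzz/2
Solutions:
 v(z) = C1*exp(z*(-5^(2/3)*(2187*sqrt(4792969) + 4787969)^(1/3) - 500*5^(1/3)/(2187*sqrt(4792969) + 4787969)^(1/3) + 100)/2430)*sin(sqrt(3)*5^(1/3)*z*(-5^(1/3)*(2187*sqrt(4792969) + 4787969)^(1/3) + 500/(2187*sqrt(4792969) + 4787969)^(1/3))/2430) + C2*exp(z*(-5^(2/3)*(2187*sqrt(4792969) + 4787969)^(1/3) - 500*5^(1/3)/(2187*sqrt(4792969) + 4787969)^(1/3) + 100)/2430)*cos(sqrt(3)*5^(1/3)*z*(-5^(1/3)*(2187*sqrt(4792969) + 4787969)^(1/3) + 500/(2187*sqrt(4792969) + 4787969)^(1/3))/2430) + C3*exp(z*(500*5^(1/3)/(2187*sqrt(4792969) + 4787969)^(1/3) + 50 + 5^(2/3)*(2187*sqrt(4792969) + 4787969)^(1/3))/1215) + 25*z/6 + 3


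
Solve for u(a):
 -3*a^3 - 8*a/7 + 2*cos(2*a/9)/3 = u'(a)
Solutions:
 u(a) = C1 - 3*a^4/4 - 4*a^2/7 + 3*sin(2*a/9)


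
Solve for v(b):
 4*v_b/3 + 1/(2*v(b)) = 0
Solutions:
 v(b) = -sqrt(C1 - 3*b)/2
 v(b) = sqrt(C1 - 3*b)/2


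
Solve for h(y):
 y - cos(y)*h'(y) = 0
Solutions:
 h(y) = C1 + Integral(y/cos(y), y)


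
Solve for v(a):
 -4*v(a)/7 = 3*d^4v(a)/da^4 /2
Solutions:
 v(a) = (C1*sin(2^(1/4)*21^(3/4)*a/21) + C2*cos(2^(1/4)*21^(3/4)*a/21))*exp(-2^(1/4)*21^(3/4)*a/21) + (C3*sin(2^(1/4)*21^(3/4)*a/21) + C4*cos(2^(1/4)*21^(3/4)*a/21))*exp(2^(1/4)*21^(3/4)*a/21)


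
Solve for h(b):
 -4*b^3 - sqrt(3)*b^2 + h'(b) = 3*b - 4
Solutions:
 h(b) = C1 + b^4 + sqrt(3)*b^3/3 + 3*b^2/2 - 4*b


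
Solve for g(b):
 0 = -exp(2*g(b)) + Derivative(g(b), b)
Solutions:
 g(b) = log(-sqrt(-1/(C1 + b))) - log(2)/2
 g(b) = log(-1/(C1 + b))/2 - log(2)/2


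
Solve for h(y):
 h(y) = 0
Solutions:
 h(y) = 0


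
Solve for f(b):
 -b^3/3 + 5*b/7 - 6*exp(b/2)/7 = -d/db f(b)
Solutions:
 f(b) = C1 + b^4/12 - 5*b^2/14 + 12*exp(b/2)/7


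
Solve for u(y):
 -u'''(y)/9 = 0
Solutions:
 u(y) = C1 + C2*y + C3*y^2


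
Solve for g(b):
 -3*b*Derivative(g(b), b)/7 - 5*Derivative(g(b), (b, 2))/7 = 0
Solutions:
 g(b) = C1 + C2*erf(sqrt(30)*b/10)


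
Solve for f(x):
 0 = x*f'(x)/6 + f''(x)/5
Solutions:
 f(x) = C1 + C2*erf(sqrt(15)*x/6)


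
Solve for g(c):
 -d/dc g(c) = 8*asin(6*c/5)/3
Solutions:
 g(c) = C1 - 8*c*asin(6*c/5)/3 - 4*sqrt(25 - 36*c^2)/9


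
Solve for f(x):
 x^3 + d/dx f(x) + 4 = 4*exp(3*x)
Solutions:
 f(x) = C1 - x^4/4 - 4*x + 4*exp(3*x)/3


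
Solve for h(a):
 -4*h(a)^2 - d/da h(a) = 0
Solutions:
 h(a) = 1/(C1 + 4*a)


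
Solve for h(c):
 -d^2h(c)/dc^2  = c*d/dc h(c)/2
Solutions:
 h(c) = C1 + C2*erf(c/2)


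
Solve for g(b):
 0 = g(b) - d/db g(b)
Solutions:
 g(b) = C1*exp(b)


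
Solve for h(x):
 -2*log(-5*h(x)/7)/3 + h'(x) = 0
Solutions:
 -3*Integral(1/(log(-_y) - log(7) + log(5)), (_y, h(x)))/2 = C1 - x


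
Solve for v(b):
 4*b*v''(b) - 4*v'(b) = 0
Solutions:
 v(b) = C1 + C2*b^2


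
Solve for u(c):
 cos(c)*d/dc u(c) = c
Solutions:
 u(c) = C1 + Integral(c/cos(c), c)


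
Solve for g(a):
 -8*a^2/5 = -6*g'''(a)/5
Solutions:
 g(a) = C1 + C2*a + C3*a^2 + a^5/45


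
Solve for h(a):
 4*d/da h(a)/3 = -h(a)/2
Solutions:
 h(a) = C1*exp(-3*a/8)


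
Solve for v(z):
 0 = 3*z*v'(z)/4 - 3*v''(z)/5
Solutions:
 v(z) = C1 + C2*erfi(sqrt(10)*z/4)


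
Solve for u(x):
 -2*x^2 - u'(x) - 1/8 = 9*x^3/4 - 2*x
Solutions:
 u(x) = C1 - 9*x^4/16 - 2*x^3/3 + x^2 - x/8


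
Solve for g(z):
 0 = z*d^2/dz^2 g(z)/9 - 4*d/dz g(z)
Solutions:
 g(z) = C1 + C2*z^37


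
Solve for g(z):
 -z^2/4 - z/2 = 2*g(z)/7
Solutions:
 g(z) = 7*z*(-z - 2)/8


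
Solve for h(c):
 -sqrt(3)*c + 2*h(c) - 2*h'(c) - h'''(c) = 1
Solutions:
 h(c) = C1*exp(c*(-3*(1 + sqrt(105)/9)^(1/3) + 2/(1 + sqrt(105)/9)^(1/3))/6)*sin(sqrt(3)*c*(2/(1 + sqrt(105)/9)^(1/3) + 3*(1 + sqrt(105)/9)^(1/3))/6) + C2*exp(c*(-3*(1 + sqrt(105)/9)^(1/3) + 2/(1 + sqrt(105)/9)^(1/3))/6)*cos(sqrt(3)*c*(2/(1 + sqrt(105)/9)^(1/3) + 3*(1 + sqrt(105)/9)^(1/3))/6) + C3*exp(c*(-2/(3*(1 + sqrt(105)/9)^(1/3)) + (1 + sqrt(105)/9)^(1/3))) + sqrt(3)*c/2 + 1/2 + sqrt(3)/2


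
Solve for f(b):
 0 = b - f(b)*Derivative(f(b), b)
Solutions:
 f(b) = -sqrt(C1 + b^2)
 f(b) = sqrt(C1 + b^2)


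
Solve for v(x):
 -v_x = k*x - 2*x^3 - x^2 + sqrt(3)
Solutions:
 v(x) = C1 - k*x^2/2 + x^4/2 + x^3/3 - sqrt(3)*x


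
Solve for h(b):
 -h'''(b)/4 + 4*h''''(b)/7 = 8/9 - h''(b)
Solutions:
 h(b) = C1 + C2*b + 4*b^2/9 + (C3*sin(sqrt(1743)*b/32) + C4*cos(sqrt(1743)*b/32))*exp(7*b/32)


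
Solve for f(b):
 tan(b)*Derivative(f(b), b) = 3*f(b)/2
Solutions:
 f(b) = C1*sin(b)^(3/2)


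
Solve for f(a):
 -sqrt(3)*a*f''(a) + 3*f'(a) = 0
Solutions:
 f(a) = C1 + C2*a^(1 + sqrt(3))


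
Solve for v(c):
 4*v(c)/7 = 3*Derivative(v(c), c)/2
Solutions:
 v(c) = C1*exp(8*c/21)


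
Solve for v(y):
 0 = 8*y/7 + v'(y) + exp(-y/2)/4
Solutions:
 v(y) = C1 - 4*y^2/7 + exp(-y/2)/2


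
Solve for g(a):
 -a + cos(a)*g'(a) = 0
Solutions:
 g(a) = C1 + Integral(a/cos(a), a)


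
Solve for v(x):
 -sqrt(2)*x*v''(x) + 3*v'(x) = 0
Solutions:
 v(x) = C1 + C2*x^(1 + 3*sqrt(2)/2)


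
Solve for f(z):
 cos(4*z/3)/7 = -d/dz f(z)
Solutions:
 f(z) = C1 - 3*sin(4*z/3)/28


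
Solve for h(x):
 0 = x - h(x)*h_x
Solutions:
 h(x) = -sqrt(C1 + x^2)
 h(x) = sqrt(C1 + x^2)


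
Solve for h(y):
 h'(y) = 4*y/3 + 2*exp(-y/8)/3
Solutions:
 h(y) = C1 + 2*y^2/3 - 16*exp(-y/8)/3


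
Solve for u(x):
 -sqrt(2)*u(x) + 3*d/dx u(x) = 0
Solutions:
 u(x) = C1*exp(sqrt(2)*x/3)


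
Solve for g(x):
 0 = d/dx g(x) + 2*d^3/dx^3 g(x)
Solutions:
 g(x) = C1 + C2*sin(sqrt(2)*x/2) + C3*cos(sqrt(2)*x/2)


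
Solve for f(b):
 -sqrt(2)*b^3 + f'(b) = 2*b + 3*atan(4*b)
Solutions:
 f(b) = C1 + sqrt(2)*b^4/4 + b^2 + 3*b*atan(4*b) - 3*log(16*b^2 + 1)/8


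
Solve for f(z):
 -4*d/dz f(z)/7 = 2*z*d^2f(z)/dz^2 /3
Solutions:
 f(z) = C1 + C2*z^(1/7)


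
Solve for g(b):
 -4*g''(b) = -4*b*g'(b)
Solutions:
 g(b) = C1 + C2*erfi(sqrt(2)*b/2)


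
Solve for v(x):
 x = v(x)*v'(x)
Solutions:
 v(x) = -sqrt(C1 + x^2)
 v(x) = sqrt(C1 + x^2)


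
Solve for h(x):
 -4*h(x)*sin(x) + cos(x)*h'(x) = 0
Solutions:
 h(x) = C1/cos(x)^4


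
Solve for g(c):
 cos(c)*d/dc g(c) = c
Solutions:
 g(c) = C1 + Integral(c/cos(c), c)


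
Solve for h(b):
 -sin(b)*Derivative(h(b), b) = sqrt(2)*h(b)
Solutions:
 h(b) = C1*(cos(b) + 1)^(sqrt(2)/2)/(cos(b) - 1)^(sqrt(2)/2)


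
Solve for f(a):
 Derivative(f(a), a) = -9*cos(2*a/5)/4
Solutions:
 f(a) = C1 - 45*sin(2*a/5)/8


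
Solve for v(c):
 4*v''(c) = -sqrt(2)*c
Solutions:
 v(c) = C1 + C2*c - sqrt(2)*c^3/24


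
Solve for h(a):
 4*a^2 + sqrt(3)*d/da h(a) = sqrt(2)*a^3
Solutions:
 h(a) = C1 + sqrt(6)*a^4/12 - 4*sqrt(3)*a^3/9


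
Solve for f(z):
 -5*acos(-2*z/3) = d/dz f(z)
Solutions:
 f(z) = C1 - 5*z*acos(-2*z/3) - 5*sqrt(9 - 4*z^2)/2


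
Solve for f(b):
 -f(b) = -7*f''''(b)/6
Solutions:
 f(b) = C1*exp(-6^(1/4)*7^(3/4)*b/7) + C2*exp(6^(1/4)*7^(3/4)*b/7) + C3*sin(6^(1/4)*7^(3/4)*b/7) + C4*cos(6^(1/4)*7^(3/4)*b/7)


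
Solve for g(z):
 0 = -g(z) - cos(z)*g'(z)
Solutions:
 g(z) = C1*sqrt(sin(z) - 1)/sqrt(sin(z) + 1)


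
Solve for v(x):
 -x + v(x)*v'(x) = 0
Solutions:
 v(x) = -sqrt(C1 + x^2)
 v(x) = sqrt(C1 + x^2)


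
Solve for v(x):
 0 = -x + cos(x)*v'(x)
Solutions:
 v(x) = C1 + Integral(x/cos(x), x)


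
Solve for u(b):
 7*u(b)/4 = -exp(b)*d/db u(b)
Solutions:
 u(b) = C1*exp(7*exp(-b)/4)


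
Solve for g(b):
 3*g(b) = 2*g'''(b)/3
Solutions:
 g(b) = C3*exp(6^(2/3)*b/2) + (C1*sin(3*2^(2/3)*3^(1/6)*b/4) + C2*cos(3*2^(2/3)*3^(1/6)*b/4))*exp(-6^(2/3)*b/4)


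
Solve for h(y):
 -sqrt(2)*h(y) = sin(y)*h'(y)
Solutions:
 h(y) = C1*(cos(y) + 1)^(sqrt(2)/2)/(cos(y) - 1)^(sqrt(2)/2)


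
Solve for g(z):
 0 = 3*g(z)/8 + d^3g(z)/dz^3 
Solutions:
 g(z) = C3*exp(-3^(1/3)*z/2) + (C1*sin(3^(5/6)*z/4) + C2*cos(3^(5/6)*z/4))*exp(3^(1/3)*z/4)


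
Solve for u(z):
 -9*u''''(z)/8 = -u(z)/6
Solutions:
 u(z) = C1*exp(-sqrt(2)*3^(1/4)*z/3) + C2*exp(sqrt(2)*3^(1/4)*z/3) + C3*sin(sqrt(2)*3^(1/4)*z/3) + C4*cos(sqrt(2)*3^(1/4)*z/3)


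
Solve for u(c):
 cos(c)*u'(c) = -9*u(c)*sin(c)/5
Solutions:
 u(c) = C1*cos(c)^(9/5)


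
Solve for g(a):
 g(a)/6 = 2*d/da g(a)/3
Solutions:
 g(a) = C1*exp(a/4)


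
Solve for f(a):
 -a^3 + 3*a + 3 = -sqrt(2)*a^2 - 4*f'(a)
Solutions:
 f(a) = C1 + a^4/16 - sqrt(2)*a^3/12 - 3*a^2/8 - 3*a/4


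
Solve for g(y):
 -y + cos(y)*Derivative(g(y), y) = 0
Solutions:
 g(y) = C1 + Integral(y/cos(y), y)


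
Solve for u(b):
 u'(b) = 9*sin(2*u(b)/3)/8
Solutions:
 -9*b/8 + 3*log(cos(2*u(b)/3) - 1)/4 - 3*log(cos(2*u(b)/3) + 1)/4 = C1


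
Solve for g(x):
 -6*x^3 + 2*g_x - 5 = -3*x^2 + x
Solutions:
 g(x) = C1 + 3*x^4/4 - x^3/2 + x^2/4 + 5*x/2


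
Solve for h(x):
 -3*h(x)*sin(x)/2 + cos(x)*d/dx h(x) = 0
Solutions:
 h(x) = C1/cos(x)^(3/2)


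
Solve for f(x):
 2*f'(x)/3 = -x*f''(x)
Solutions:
 f(x) = C1 + C2*x^(1/3)


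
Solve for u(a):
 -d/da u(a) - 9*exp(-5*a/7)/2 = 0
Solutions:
 u(a) = C1 + 63*exp(-5*a/7)/10


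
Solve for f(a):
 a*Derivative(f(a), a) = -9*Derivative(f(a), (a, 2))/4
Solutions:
 f(a) = C1 + C2*erf(sqrt(2)*a/3)


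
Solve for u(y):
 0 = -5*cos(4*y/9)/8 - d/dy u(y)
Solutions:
 u(y) = C1 - 45*sin(4*y/9)/32


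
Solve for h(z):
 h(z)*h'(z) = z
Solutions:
 h(z) = -sqrt(C1 + z^2)
 h(z) = sqrt(C1 + z^2)


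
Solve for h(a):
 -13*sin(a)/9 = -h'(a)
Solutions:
 h(a) = C1 - 13*cos(a)/9


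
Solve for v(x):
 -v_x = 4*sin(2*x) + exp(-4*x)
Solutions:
 v(x) = C1 + 2*cos(2*x) + exp(-4*x)/4


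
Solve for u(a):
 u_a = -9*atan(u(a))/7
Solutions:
 Integral(1/atan(_y), (_y, u(a))) = C1 - 9*a/7


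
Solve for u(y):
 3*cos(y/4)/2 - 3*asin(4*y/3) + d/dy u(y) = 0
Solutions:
 u(y) = C1 + 3*y*asin(4*y/3) + 3*sqrt(9 - 16*y^2)/4 - 6*sin(y/4)


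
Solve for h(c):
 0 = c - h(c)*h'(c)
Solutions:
 h(c) = -sqrt(C1 + c^2)
 h(c) = sqrt(C1 + c^2)


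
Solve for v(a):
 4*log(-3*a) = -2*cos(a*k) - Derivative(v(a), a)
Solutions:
 v(a) = C1 - 4*a*log(-a) - 4*a*log(3) + 4*a - 2*Piecewise((sin(a*k)/k, Ne(k, 0)), (a, True))


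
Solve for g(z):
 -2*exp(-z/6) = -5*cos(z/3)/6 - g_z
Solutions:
 g(z) = C1 - 5*sin(z/3)/2 - 12*exp(-z/6)


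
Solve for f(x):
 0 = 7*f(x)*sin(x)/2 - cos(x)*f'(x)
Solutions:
 f(x) = C1/cos(x)^(7/2)


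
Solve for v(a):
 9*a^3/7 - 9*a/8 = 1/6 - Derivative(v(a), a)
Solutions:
 v(a) = C1 - 9*a^4/28 + 9*a^2/16 + a/6


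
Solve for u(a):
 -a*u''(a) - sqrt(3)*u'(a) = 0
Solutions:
 u(a) = C1 + C2*a^(1 - sqrt(3))


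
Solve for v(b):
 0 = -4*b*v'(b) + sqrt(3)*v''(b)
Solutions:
 v(b) = C1 + C2*erfi(sqrt(2)*3^(3/4)*b/3)


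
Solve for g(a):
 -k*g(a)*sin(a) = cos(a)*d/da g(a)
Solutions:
 g(a) = C1*exp(k*log(cos(a)))


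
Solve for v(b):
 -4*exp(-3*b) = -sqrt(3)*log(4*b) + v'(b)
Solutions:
 v(b) = C1 + sqrt(3)*b*log(b) + sqrt(3)*b*(-1 + 2*log(2)) + 4*exp(-3*b)/3


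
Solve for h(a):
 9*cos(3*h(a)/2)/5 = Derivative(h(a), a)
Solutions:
 -9*a/5 - log(sin(3*h(a)/2) - 1)/3 + log(sin(3*h(a)/2) + 1)/3 = C1


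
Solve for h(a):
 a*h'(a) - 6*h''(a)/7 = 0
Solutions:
 h(a) = C1 + C2*erfi(sqrt(21)*a/6)


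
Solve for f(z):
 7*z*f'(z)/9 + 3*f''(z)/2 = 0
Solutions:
 f(z) = C1 + C2*erf(sqrt(21)*z/9)


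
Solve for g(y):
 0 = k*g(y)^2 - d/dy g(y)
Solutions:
 g(y) = -1/(C1 + k*y)


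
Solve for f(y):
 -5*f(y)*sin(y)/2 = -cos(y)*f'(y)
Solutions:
 f(y) = C1/cos(y)^(5/2)


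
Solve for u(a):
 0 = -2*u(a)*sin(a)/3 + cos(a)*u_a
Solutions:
 u(a) = C1/cos(a)^(2/3)


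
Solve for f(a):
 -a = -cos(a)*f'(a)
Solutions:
 f(a) = C1 + Integral(a/cos(a), a)


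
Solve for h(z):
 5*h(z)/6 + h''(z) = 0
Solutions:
 h(z) = C1*sin(sqrt(30)*z/6) + C2*cos(sqrt(30)*z/6)


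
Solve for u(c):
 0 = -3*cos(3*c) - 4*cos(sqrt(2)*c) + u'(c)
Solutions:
 u(c) = C1 + sin(3*c) + 2*sqrt(2)*sin(sqrt(2)*c)


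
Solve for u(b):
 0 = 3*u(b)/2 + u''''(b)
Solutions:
 u(b) = (C1*sin(6^(1/4)*b/2) + C2*cos(6^(1/4)*b/2))*exp(-6^(1/4)*b/2) + (C3*sin(6^(1/4)*b/2) + C4*cos(6^(1/4)*b/2))*exp(6^(1/4)*b/2)


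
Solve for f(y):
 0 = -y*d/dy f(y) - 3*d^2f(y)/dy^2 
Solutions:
 f(y) = C1 + C2*erf(sqrt(6)*y/6)


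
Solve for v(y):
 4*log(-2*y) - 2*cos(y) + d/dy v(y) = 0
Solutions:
 v(y) = C1 - 4*y*log(-y) - 4*y*log(2) + 4*y + 2*sin(y)


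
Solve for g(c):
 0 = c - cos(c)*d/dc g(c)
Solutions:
 g(c) = C1 + Integral(c/cos(c), c)


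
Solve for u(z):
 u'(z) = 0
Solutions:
 u(z) = C1


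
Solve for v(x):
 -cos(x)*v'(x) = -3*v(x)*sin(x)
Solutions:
 v(x) = C1/cos(x)^3


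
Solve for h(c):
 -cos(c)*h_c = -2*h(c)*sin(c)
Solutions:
 h(c) = C1/cos(c)^2


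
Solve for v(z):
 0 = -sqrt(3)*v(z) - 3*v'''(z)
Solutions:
 v(z) = C3*exp(-3^(5/6)*z/3) + (C1*sin(3^(1/3)*z/2) + C2*cos(3^(1/3)*z/2))*exp(3^(5/6)*z/6)


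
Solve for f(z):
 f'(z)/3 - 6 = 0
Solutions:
 f(z) = C1 + 18*z


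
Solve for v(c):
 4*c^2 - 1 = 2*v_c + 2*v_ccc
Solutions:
 v(c) = C1 + C2*sin(c) + C3*cos(c) + 2*c^3/3 - 9*c/2


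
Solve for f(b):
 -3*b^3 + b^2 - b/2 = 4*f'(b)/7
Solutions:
 f(b) = C1 - 21*b^4/16 + 7*b^3/12 - 7*b^2/16


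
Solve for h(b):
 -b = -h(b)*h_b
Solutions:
 h(b) = -sqrt(C1 + b^2)
 h(b) = sqrt(C1 + b^2)


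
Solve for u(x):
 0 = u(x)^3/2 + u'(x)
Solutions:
 u(x) = -sqrt(-1/(C1 - x))
 u(x) = sqrt(-1/(C1 - x))


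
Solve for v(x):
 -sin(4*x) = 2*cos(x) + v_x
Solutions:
 v(x) = C1 - 2*sin(x) + cos(4*x)/4


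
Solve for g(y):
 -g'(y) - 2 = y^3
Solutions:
 g(y) = C1 - y^4/4 - 2*y


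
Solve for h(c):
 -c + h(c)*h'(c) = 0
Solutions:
 h(c) = -sqrt(C1 + c^2)
 h(c) = sqrt(C1 + c^2)


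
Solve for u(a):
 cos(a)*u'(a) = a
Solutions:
 u(a) = C1 + Integral(a/cos(a), a)


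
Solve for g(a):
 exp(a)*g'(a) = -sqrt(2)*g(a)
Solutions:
 g(a) = C1*exp(sqrt(2)*exp(-a))


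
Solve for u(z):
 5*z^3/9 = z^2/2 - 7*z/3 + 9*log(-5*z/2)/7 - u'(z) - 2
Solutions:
 u(z) = C1 - 5*z^4/36 + z^3/6 - 7*z^2/6 + 9*z*log(-z)/7 + z*(-23 - 9*log(2) + 9*log(5))/7


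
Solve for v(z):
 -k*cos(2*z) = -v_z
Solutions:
 v(z) = C1 + k*sin(2*z)/2


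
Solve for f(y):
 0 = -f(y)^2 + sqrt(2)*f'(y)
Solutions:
 f(y) = -2/(C1 + sqrt(2)*y)


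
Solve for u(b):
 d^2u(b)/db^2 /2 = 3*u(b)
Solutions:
 u(b) = C1*exp(-sqrt(6)*b) + C2*exp(sqrt(6)*b)


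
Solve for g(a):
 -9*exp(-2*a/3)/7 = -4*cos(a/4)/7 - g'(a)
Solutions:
 g(a) = C1 - 16*sin(a/4)/7 - 27*exp(-2*a/3)/14


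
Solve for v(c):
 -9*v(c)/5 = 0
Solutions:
 v(c) = 0


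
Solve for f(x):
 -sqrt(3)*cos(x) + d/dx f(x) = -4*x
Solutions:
 f(x) = C1 - 2*x^2 + sqrt(3)*sin(x)


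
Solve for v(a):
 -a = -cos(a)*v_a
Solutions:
 v(a) = C1 + Integral(a/cos(a), a)


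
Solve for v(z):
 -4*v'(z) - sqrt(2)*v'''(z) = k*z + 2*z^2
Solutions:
 v(z) = C1 + C2*sin(2^(3/4)*z) + C3*cos(2^(3/4)*z) - k*z^2/8 - z^3/6 + sqrt(2)*z/4


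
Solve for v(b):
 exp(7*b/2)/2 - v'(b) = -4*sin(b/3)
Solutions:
 v(b) = C1 + exp(7*b/2)/7 - 12*cos(b/3)


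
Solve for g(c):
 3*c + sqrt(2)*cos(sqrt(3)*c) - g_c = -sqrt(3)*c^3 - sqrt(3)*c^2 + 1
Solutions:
 g(c) = C1 + sqrt(3)*c^4/4 + sqrt(3)*c^3/3 + 3*c^2/2 - c + sqrt(6)*sin(sqrt(3)*c)/3


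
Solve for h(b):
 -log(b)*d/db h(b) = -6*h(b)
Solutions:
 h(b) = C1*exp(6*li(b))


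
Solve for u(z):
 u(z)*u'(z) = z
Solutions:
 u(z) = -sqrt(C1 + z^2)
 u(z) = sqrt(C1 + z^2)


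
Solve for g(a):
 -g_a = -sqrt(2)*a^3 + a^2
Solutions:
 g(a) = C1 + sqrt(2)*a^4/4 - a^3/3


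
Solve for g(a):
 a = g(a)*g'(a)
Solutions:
 g(a) = -sqrt(C1 + a^2)
 g(a) = sqrt(C1 + a^2)


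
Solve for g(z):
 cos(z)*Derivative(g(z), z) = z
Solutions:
 g(z) = C1 + Integral(z/cos(z), z)


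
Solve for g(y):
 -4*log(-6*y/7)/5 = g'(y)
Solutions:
 g(y) = C1 - 4*y*log(-y)/5 + 4*y*(-log(6) + 1 + log(7))/5


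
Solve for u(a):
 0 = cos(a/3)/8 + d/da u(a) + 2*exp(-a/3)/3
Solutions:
 u(a) = C1 - 3*sin(a/3)/8 + 2*exp(-a/3)


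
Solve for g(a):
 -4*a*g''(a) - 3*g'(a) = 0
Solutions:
 g(a) = C1 + C2*a^(1/4)


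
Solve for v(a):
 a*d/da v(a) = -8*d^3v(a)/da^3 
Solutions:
 v(a) = C1 + Integral(C2*airyai(-a/2) + C3*airybi(-a/2), a)


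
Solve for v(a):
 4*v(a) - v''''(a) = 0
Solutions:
 v(a) = C1*exp(-sqrt(2)*a) + C2*exp(sqrt(2)*a) + C3*sin(sqrt(2)*a) + C4*cos(sqrt(2)*a)


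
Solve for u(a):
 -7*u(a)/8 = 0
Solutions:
 u(a) = 0


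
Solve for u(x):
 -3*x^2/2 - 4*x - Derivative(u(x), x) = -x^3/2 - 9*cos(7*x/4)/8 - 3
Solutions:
 u(x) = C1 + x^4/8 - x^3/2 - 2*x^2 + 3*x + 9*sin(7*x/4)/14


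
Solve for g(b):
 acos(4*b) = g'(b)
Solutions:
 g(b) = C1 + b*acos(4*b) - sqrt(1 - 16*b^2)/4


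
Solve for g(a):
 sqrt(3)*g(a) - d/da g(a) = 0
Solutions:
 g(a) = C1*exp(sqrt(3)*a)


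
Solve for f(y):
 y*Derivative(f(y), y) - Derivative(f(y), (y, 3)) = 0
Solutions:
 f(y) = C1 + Integral(C2*airyai(y) + C3*airybi(y), y)


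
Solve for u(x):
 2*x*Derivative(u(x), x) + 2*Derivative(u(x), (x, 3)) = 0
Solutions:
 u(x) = C1 + Integral(C2*airyai(-x) + C3*airybi(-x), x)


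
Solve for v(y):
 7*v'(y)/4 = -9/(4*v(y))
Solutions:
 v(y) = -sqrt(C1 - 126*y)/7
 v(y) = sqrt(C1 - 126*y)/7


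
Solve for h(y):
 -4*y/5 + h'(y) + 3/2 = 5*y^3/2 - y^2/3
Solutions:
 h(y) = C1 + 5*y^4/8 - y^3/9 + 2*y^2/5 - 3*y/2


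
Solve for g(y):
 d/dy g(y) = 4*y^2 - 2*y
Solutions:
 g(y) = C1 + 4*y^3/3 - y^2


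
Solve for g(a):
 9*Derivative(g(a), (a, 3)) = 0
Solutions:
 g(a) = C1 + C2*a + C3*a^2


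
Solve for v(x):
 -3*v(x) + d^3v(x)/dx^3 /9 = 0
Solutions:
 v(x) = C3*exp(3*x) + (C1*sin(3*sqrt(3)*x/2) + C2*cos(3*sqrt(3)*x/2))*exp(-3*x/2)


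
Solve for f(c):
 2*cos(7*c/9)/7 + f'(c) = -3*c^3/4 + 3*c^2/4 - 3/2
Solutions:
 f(c) = C1 - 3*c^4/16 + c^3/4 - 3*c/2 - 18*sin(7*c/9)/49


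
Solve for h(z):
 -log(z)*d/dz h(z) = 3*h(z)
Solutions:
 h(z) = C1*exp(-3*li(z))


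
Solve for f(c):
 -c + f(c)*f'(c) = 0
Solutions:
 f(c) = -sqrt(C1 + c^2)
 f(c) = sqrt(C1 + c^2)


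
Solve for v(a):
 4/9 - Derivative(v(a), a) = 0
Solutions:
 v(a) = C1 + 4*a/9


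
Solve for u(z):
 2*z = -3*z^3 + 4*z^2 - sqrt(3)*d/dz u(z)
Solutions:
 u(z) = C1 - sqrt(3)*z^4/4 + 4*sqrt(3)*z^3/9 - sqrt(3)*z^2/3


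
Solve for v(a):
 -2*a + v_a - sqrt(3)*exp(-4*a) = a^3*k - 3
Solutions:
 v(a) = C1 + a^4*k/4 + a^2 - 3*a - sqrt(3)*exp(-4*a)/4


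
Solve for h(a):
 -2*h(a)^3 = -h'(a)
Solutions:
 h(a) = -sqrt(2)*sqrt(-1/(C1 + 2*a))/2
 h(a) = sqrt(2)*sqrt(-1/(C1 + 2*a))/2


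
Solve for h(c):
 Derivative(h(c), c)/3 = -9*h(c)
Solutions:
 h(c) = C1*exp(-27*c)


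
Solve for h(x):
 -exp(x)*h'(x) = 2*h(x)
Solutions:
 h(x) = C1*exp(2*exp(-x))


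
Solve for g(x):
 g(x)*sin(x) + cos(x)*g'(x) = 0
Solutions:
 g(x) = C1*cos(x)


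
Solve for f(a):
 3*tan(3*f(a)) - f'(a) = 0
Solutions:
 f(a) = -asin(C1*exp(9*a))/3 + pi/3
 f(a) = asin(C1*exp(9*a))/3


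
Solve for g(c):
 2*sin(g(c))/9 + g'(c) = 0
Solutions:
 2*c/9 + log(cos(g(c)) - 1)/2 - log(cos(g(c)) + 1)/2 = C1


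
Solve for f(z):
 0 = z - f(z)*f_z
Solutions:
 f(z) = -sqrt(C1 + z^2)
 f(z) = sqrt(C1 + z^2)


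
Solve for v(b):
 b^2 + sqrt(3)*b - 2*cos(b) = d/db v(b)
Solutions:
 v(b) = C1 + b^3/3 + sqrt(3)*b^2/2 - 2*sin(b)


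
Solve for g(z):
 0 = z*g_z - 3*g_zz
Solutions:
 g(z) = C1 + C2*erfi(sqrt(6)*z/6)


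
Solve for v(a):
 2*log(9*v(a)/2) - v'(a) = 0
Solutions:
 Integral(1/(-log(_y) - 2*log(3) + log(2)), (_y, v(a)))/2 = C1 - a


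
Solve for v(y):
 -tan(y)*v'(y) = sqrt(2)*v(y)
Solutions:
 v(y) = C1/sin(y)^(sqrt(2))


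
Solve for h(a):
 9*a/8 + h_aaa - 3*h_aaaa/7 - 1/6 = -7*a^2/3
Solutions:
 h(a) = C1 + C2*a + C3*a^2 + C4*exp(7*a/3) - 7*a^5/180 - 25*a^4/192 - 197*a^3/1008


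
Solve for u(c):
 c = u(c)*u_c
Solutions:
 u(c) = -sqrt(C1 + c^2)
 u(c) = sqrt(C1 + c^2)


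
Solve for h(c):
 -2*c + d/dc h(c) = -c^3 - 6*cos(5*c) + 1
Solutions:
 h(c) = C1 - c^4/4 + c^2 + c - 6*sin(5*c)/5


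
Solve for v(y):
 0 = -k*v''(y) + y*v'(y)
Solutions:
 v(y) = C1 + C2*erf(sqrt(2)*y*sqrt(-1/k)/2)/sqrt(-1/k)


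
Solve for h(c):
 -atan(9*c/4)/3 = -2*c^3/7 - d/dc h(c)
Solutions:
 h(c) = C1 - c^4/14 + c*atan(9*c/4)/3 - 2*log(81*c^2 + 16)/27


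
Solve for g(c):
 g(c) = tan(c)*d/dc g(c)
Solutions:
 g(c) = C1*sin(c)


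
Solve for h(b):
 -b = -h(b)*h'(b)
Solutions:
 h(b) = -sqrt(C1 + b^2)
 h(b) = sqrt(C1 + b^2)


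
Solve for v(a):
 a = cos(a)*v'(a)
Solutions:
 v(a) = C1 + Integral(a/cos(a), a)


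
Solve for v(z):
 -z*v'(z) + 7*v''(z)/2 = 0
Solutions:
 v(z) = C1 + C2*erfi(sqrt(7)*z/7)


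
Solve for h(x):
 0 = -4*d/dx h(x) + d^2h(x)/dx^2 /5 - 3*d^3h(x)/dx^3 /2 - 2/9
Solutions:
 h(x) = C1 - x/18 + (C2*sin(sqrt(599)*x/15) + C3*cos(sqrt(599)*x/15))*exp(x/15)


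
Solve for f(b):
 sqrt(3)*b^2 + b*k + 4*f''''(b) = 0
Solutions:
 f(b) = C1 + C2*b + C3*b^2 + C4*b^3 - sqrt(3)*b^6/1440 - b^5*k/480


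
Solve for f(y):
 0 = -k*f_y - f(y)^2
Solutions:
 f(y) = k/(C1*k + y)


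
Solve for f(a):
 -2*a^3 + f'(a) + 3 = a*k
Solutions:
 f(a) = C1 + a^4/2 + a^2*k/2 - 3*a


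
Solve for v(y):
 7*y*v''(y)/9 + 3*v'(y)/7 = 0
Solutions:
 v(y) = C1 + C2*y^(22/49)


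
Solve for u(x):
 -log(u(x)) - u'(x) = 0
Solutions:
 li(u(x)) = C1 - x


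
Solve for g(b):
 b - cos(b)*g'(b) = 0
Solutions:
 g(b) = C1 + Integral(b/cos(b), b)


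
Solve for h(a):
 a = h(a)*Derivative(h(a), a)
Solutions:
 h(a) = -sqrt(C1 + a^2)
 h(a) = sqrt(C1 + a^2)


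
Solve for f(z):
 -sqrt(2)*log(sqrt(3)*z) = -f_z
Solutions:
 f(z) = C1 + sqrt(2)*z*log(z) - sqrt(2)*z + sqrt(2)*z*log(3)/2


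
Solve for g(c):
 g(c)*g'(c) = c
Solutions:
 g(c) = -sqrt(C1 + c^2)
 g(c) = sqrt(C1 + c^2)


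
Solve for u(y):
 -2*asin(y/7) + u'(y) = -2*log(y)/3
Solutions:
 u(y) = C1 - 2*y*log(y)/3 + 2*y*asin(y/7) + 2*y/3 + 2*sqrt(49 - y^2)


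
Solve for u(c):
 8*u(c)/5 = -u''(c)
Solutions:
 u(c) = C1*sin(2*sqrt(10)*c/5) + C2*cos(2*sqrt(10)*c/5)


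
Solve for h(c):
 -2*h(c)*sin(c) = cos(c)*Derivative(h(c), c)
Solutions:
 h(c) = C1*cos(c)^2


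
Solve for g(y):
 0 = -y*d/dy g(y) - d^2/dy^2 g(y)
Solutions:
 g(y) = C1 + C2*erf(sqrt(2)*y/2)


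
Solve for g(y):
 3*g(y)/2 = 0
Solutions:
 g(y) = 0


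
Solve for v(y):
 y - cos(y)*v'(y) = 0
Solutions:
 v(y) = C1 + Integral(y/cos(y), y)


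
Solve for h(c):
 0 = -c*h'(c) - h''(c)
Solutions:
 h(c) = C1 + C2*erf(sqrt(2)*c/2)


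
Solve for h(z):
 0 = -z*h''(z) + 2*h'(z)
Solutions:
 h(z) = C1 + C2*z^3


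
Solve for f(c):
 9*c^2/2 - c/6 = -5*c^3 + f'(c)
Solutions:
 f(c) = C1 + 5*c^4/4 + 3*c^3/2 - c^2/12


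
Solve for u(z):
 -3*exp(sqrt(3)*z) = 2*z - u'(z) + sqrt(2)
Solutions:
 u(z) = C1 + z^2 + sqrt(2)*z + sqrt(3)*exp(sqrt(3)*z)


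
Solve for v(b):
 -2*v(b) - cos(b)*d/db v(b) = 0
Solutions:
 v(b) = C1*(sin(b) - 1)/(sin(b) + 1)


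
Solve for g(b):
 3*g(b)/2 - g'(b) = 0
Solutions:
 g(b) = C1*exp(3*b/2)


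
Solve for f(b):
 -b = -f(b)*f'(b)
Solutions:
 f(b) = -sqrt(C1 + b^2)
 f(b) = sqrt(C1 + b^2)


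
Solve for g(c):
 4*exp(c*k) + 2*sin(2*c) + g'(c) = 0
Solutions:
 g(c) = C1 + cos(2*c) - 4*exp(c*k)/k


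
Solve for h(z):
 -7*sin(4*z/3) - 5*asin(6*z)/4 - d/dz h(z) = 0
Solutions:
 h(z) = C1 - 5*z*asin(6*z)/4 - 5*sqrt(1 - 36*z^2)/24 + 21*cos(4*z/3)/4


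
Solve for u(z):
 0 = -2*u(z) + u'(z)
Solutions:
 u(z) = C1*exp(2*z)


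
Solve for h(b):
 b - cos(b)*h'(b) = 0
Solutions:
 h(b) = C1 + Integral(b/cos(b), b)


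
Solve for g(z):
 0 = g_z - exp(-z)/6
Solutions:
 g(z) = C1 - exp(-z)/6


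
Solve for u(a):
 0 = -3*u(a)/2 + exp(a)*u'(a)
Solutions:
 u(a) = C1*exp(-3*exp(-a)/2)


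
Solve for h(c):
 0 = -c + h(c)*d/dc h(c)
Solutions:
 h(c) = -sqrt(C1 + c^2)
 h(c) = sqrt(C1 + c^2)


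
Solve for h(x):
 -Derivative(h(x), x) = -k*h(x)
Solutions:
 h(x) = C1*exp(k*x)


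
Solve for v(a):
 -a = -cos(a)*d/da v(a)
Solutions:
 v(a) = C1 + Integral(a/cos(a), a)


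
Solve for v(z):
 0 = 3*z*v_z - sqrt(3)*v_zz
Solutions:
 v(z) = C1 + C2*erfi(sqrt(2)*3^(1/4)*z/2)


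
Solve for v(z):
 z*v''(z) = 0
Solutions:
 v(z) = C1 + C2*z


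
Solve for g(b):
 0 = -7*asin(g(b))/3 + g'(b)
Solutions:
 Integral(1/asin(_y), (_y, g(b))) = C1 + 7*b/3


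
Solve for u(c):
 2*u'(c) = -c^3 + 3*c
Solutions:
 u(c) = C1 - c^4/8 + 3*c^2/4


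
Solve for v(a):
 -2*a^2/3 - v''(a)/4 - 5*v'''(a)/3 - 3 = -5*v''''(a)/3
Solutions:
 v(a) = C1 + C2*a + C3*exp(a*(5 - 2*sqrt(10))/10) + C4*exp(a*(5 + 2*sqrt(10))/10) - 2*a^4/9 + 160*a^3/27 - 3842*a^2/27


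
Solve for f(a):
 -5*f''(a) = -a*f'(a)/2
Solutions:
 f(a) = C1 + C2*erfi(sqrt(5)*a/10)


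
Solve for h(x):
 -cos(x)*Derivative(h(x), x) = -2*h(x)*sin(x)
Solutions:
 h(x) = C1/cos(x)^2


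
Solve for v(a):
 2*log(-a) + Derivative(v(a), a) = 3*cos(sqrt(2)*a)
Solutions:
 v(a) = C1 - 2*a*log(-a) + 2*a + 3*sqrt(2)*sin(sqrt(2)*a)/2


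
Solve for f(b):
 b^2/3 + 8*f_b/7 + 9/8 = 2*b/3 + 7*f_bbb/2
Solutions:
 f(b) = C1 + C2*exp(-4*b/7) + C3*exp(4*b/7) - 7*b^3/72 + 7*b^2/24 - 133*b/48


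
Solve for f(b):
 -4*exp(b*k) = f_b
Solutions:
 f(b) = C1 - 4*exp(b*k)/k


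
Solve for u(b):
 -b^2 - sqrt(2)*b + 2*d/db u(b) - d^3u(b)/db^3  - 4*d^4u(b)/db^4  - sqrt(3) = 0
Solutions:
 u(b) = C1 + C2*exp(-b*((12*sqrt(1290) + 431)^(-1/3) + 2 + (12*sqrt(1290) + 431)^(1/3))/24)*sin(sqrt(3)*b*(-(12*sqrt(1290) + 431)^(1/3) + (12*sqrt(1290) + 431)^(-1/3))/24) + C3*exp(-b*((12*sqrt(1290) + 431)^(-1/3) + 2 + (12*sqrt(1290) + 431)^(1/3))/24)*cos(sqrt(3)*b*(-(12*sqrt(1290) + 431)^(1/3) + (12*sqrt(1290) + 431)^(-1/3))/24) + C4*exp(b*(-1 + (12*sqrt(1290) + 431)^(-1/3) + (12*sqrt(1290) + 431)^(1/3))/12) + b^3/6 + sqrt(2)*b^2/4 + b/2 + sqrt(3)*b/2


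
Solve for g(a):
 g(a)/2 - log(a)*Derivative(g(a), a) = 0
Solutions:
 g(a) = C1*exp(li(a)/2)


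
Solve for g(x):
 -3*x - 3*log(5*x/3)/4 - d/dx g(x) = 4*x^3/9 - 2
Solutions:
 g(x) = C1 - x^4/9 - 3*x^2/2 - 3*x*log(x)/4 - 3*x*log(5)/4 + 3*x*log(3)/4 + 11*x/4


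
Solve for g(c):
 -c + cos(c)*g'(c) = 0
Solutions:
 g(c) = C1 + Integral(c/cos(c), c)


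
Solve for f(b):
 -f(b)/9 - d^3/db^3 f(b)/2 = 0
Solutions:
 f(b) = C3*exp(-6^(1/3)*b/3) + (C1*sin(2^(1/3)*3^(5/6)*b/6) + C2*cos(2^(1/3)*3^(5/6)*b/6))*exp(6^(1/3)*b/6)


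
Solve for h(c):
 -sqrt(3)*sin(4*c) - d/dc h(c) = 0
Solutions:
 h(c) = C1 + sqrt(3)*cos(4*c)/4


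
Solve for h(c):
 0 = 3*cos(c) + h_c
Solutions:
 h(c) = C1 - 3*sin(c)


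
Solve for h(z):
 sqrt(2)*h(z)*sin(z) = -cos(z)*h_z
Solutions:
 h(z) = C1*cos(z)^(sqrt(2))


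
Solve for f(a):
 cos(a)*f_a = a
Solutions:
 f(a) = C1 + Integral(a/cos(a), a)


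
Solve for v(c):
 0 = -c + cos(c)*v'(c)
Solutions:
 v(c) = C1 + Integral(c/cos(c), c)


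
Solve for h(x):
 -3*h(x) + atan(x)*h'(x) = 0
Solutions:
 h(x) = C1*exp(3*Integral(1/atan(x), x))


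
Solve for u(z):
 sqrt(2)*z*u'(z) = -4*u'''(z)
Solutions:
 u(z) = C1 + Integral(C2*airyai(-sqrt(2)*z/2) + C3*airybi(-sqrt(2)*z/2), z)


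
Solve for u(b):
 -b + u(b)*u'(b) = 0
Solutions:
 u(b) = -sqrt(C1 + b^2)
 u(b) = sqrt(C1 + b^2)


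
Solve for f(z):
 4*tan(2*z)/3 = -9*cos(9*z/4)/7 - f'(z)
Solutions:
 f(z) = C1 + 2*log(cos(2*z))/3 - 4*sin(9*z/4)/7


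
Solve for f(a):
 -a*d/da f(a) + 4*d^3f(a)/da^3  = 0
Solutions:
 f(a) = C1 + Integral(C2*airyai(2^(1/3)*a/2) + C3*airybi(2^(1/3)*a/2), a)


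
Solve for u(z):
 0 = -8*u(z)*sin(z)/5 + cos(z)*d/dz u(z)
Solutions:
 u(z) = C1/cos(z)^(8/5)


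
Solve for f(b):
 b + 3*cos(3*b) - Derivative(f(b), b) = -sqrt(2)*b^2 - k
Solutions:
 f(b) = C1 + sqrt(2)*b^3/3 + b^2/2 + b*k + sin(3*b)


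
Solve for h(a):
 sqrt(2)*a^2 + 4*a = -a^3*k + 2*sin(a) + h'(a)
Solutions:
 h(a) = C1 + a^4*k/4 + sqrt(2)*a^3/3 + 2*a^2 + 2*cos(a)


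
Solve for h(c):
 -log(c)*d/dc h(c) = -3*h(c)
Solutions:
 h(c) = C1*exp(3*li(c))


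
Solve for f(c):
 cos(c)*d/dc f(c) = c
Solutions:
 f(c) = C1 + Integral(c/cos(c), c)


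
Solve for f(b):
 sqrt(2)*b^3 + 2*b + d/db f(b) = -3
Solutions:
 f(b) = C1 - sqrt(2)*b^4/4 - b^2 - 3*b


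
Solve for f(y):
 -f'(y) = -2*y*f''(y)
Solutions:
 f(y) = C1 + C2*y^(3/2)


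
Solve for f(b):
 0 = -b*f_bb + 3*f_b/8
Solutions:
 f(b) = C1 + C2*b^(11/8)


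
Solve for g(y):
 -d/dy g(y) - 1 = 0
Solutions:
 g(y) = C1 - y


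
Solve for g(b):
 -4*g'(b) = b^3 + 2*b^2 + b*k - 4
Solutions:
 g(b) = C1 - b^4/16 - b^3/6 - b^2*k/8 + b


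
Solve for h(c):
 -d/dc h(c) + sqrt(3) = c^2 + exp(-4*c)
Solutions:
 h(c) = C1 - c^3/3 + sqrt(3)*c + exp(-4*c)/4


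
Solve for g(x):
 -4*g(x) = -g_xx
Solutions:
 g(x) = C1*exp(-2*x) + C2*exp(2*x)


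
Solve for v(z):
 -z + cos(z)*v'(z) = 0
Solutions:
 v(z) = C1 + Integral(z/cos(z), z)


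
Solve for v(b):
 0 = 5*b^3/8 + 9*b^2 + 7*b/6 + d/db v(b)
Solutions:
 v(b) = C1 - 5*b^4/32 - 3*b^3 - 7*b^2/12


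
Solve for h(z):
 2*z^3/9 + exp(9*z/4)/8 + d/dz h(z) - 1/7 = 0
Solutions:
 h(z) = C1 - z^4/18 + z/7 - exp(9*z/4)/18


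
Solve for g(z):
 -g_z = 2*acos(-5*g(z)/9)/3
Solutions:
 Integral(1/acos(-5*_y/9), (_y, g(z))) = C1 - 2*z/3


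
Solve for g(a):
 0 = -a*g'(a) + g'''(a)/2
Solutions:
 g(a) = C1 + Integral(C2*airyai(2^(1/3)*a) + C3*airybi(2^(1/3)*a), a)


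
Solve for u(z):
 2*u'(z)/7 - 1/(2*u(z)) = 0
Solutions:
 u(z) = -sqrt(C1 + 14*z)/2
 u(z) = sqrt(C1 + 14*z)/2


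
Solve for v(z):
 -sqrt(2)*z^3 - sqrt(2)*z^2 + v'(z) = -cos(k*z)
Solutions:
 v(z) = C1 + sqrt(2)*z^4/4 + sqrt(2)*z^3/3 - sin(k*z)/k


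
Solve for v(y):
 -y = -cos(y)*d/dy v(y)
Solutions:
 v(y) = C1 + Integral(y/cos(y), y)


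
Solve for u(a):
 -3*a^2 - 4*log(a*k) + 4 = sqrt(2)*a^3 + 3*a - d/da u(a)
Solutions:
 u(a) = C1 + sqrt(2)*a^4/4 + a^3 + 3*a^2/2 + 4*a*log(a*k) - 8*a


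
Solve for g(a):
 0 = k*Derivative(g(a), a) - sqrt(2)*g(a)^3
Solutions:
 g(a) = -sqrt(2)*sqrt(-k/(C1*k + sqrt(2)*a))/2
 g(a) = sqrt(2)*sqrt(-k/(C1*k + sqrt(2)*a))/2


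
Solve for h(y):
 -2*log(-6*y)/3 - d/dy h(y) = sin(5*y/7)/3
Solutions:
 h(y) = C1 - 2*y*log(-y)/3 - 2*y*log(6)/3 + 2*y/3 + 7*cos(5*y/7)/15


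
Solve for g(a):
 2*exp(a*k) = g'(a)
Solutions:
 g(a) = C1 + 2*exp(a*k)/k


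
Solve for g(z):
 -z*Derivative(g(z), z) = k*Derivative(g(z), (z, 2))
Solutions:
 g(z) = C1 + C2*sqrt(k)*erf(sqrt(2)*z*sqrt(1/k)/2)


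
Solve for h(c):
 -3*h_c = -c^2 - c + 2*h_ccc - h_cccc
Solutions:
 h(c) = C1 + C2*exp(c*(-2^(2/3)*(9*sqrt(113) + 97)^(1/3) - 8*2^(1/3)/(9*sqrt(113) + 97)^(1/3) + 8)/12)*sin(2^(1/3)*sqrt(3)*c*(-2^(1/3)*(9*sqrt(113) + 97)^(1/3) + 8/(9*sqrt(113) + 97)^(1/3))/12) + C3*exp(c*(-2^(2/3)*(9*sqrt(113) + 97)^(1/3) - 8*2^(1/3)/(9*sqrt(113) + 97)^(1/3) + 8)/12)*cos(2^(1/3)*sqrt(3)*c*(-2^(1/3)*(9*sqrt(113) + 97)^(1/3) + 8/(9*sqrt(113) + 97)^(1/3))/12) + C4*exp(c*(8*2^(1/3)/(9*sqrt(113) + 97)^(1/3) + 4 + 2^(2/3)*(9*sqrt(113) + 97)^(1/3))/6) + c^3/9 + c^2/6 - 4*c/9


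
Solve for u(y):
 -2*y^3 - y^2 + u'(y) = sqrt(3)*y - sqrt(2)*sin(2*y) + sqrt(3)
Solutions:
 u(y) = C1 + y^4/2 + y^3/3 + sqrt(3)*y^2/2 + sqrt(3)*y + sqrt(2)*cos(2*y)/2


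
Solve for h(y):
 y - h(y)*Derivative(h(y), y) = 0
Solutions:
 h(y) = -sqrt(C1 + y^2)
 h(y) = sqrt(C1 + y^2)


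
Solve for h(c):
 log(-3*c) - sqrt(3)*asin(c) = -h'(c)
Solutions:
 h(c) = C1 - c*log(-c) - c*log(3) + c + sqrt(3)*(c*asin(c) + sqrt(1 - c^2))


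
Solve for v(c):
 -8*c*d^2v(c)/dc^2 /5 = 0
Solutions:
 v(c) = C1 + C2*c


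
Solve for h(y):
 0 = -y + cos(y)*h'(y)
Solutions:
 h(y) = C1 + Integral(y/cos(y), y)


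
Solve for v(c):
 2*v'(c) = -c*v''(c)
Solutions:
 v(c) = C1 + C2/c


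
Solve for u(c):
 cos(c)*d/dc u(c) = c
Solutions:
 u(c) = C1 + Integral(c/cos(c), c)


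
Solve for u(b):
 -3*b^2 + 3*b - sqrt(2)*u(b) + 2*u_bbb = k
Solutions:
 u(b) = C3*exp(2^(5/6)*b/2) - 3*sqrt(2)*b^2/2 + 3*sqrt(2)*b/2 - sqrt(2)*k/2 + (C1*sin(2^(5/6)*sqrt(3)*b/4) + C2*cos(2^(5/6)*sqrt(3)*b/4))*exp(-2^(5/6)*b/4)


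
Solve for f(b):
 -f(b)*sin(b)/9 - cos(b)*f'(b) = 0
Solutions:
 f(b) = C1*cos(b)^(1/9)


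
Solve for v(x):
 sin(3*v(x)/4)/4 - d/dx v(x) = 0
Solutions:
 -x/4 + 2*log(cos(3*v(x)/4) - 1)/3 - 2*log(cos(3*v(x)/4) + 1)/3 = C1


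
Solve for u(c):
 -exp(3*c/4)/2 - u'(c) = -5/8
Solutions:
 u(c) = C1 + 5*c/8 - 2*exp(3*c/4)/3


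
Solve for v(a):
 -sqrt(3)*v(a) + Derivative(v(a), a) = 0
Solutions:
 v(a) = C1*exp(sqrt(3)*a)


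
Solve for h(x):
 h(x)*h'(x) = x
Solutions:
 h(x) = -sqrt(C1 + x^2)
 h(x) = sqrt(C1 + x^2)


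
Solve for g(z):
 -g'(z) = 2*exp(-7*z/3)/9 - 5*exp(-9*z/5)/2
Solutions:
 g(z) = C1 + 2*exp(-7*z/3)/21 - 25*exp(-9*z/5)/18


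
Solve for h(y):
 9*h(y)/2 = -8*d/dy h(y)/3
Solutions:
 h(y) = C1*exp(-27*y/16)


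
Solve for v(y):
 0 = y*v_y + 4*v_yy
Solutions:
 v(y) = C1 + C2*erf(sqrt(2)*y/4)


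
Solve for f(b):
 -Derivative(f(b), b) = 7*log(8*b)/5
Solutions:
 f(b) = C1 - 7*b*log(b)/5 - 21*b*log(2)/5 + 7*b/5


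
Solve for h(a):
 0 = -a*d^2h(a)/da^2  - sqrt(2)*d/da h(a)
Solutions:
 h(a) = C1 + C2*a^(1 - sqrt(2))


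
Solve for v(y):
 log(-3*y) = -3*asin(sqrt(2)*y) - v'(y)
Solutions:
 v(y) = C1 - y*log(-y) - 3*y*asin(sqrt(2)*y) - y*log(3) + y - 3*sqrt(2)*sqrt(1 - 2*y^2)/2


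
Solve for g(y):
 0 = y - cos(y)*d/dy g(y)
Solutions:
 g(y) = C1 + Integral(y/cos(y), y)


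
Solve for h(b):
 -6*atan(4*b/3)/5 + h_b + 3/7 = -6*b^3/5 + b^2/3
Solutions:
 h(b) = C1 - 3*b^4/10 + b^3/9 + 6*b*atan(4*b/3)/5 - 3*b/7 - 9*log(16*b^2 + 9)/20


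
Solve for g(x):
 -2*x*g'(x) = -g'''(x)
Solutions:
 g(x) = C1 + Integral(C2*airyai(2^(1/3)*x) + C3*airybi(2^(1/3)*x), x)


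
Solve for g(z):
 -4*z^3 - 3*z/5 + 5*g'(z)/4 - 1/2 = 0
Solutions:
 g(z) = C1 + 4*z^4/5 + 6*z^2/25 + 2*z/5


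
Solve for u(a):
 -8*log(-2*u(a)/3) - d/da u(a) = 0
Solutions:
 Integral(1/(log(-_y) - log(3) + log(2)), (_y, u(a)))/8 = C1 - a


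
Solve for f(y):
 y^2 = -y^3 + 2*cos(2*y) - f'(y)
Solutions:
 f(y) = C1 - y^4/4 - y^3/3 + sin(2*y)


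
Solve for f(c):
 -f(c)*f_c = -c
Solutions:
 f(c) = -sqrt(C1 + c^2)
 f(c) = sqrt(C1 + c^2)


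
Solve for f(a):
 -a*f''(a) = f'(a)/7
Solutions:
 f(a) = C1 + C2*a^(6/7)


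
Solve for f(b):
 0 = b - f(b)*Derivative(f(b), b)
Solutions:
 f(b) = -sqrt(C1 + b^2)
 f(b) = sqrt(C1 + b^2)


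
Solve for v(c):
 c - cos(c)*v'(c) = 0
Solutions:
 v(c) = C1 + Integral(c/cos(c), c)


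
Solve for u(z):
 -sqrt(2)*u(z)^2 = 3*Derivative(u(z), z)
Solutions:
 u(z) = 3/(C1 + sqrt(2)*z)


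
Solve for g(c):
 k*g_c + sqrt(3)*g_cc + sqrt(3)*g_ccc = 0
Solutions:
 g(c) = C1 + C2*exp(c*(sqrt(3)*sqrt(-4*sqrt(3)*k + 3) - 3)/6) + C3*exp(-c*(sqrt(3)*sqrt(-4*sqrt(3)*k + 3) + 3)/6)


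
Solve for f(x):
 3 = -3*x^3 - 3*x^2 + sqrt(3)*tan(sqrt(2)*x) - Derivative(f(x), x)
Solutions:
 f(x) = C1 - 3*x^4/4 - x^3 - 3*x - sqrt(6)*log(cos(sqrt(2)*x))/2


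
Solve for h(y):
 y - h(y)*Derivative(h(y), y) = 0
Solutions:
 h(y) = -sqrt(C1 + y^2)
 h(y) = sqrt(C1 + y^2)


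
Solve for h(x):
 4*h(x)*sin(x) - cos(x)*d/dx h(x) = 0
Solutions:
 h(x) = C1/cos(x)^4


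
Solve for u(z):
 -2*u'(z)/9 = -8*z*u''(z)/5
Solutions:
 u(z) = C1 + C2*z^(41/36)


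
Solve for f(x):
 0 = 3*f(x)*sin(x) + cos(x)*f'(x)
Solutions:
 f(x) = C1*cos(x)^3


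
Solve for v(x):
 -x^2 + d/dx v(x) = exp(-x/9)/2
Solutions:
 v(x) = C1 + x^3/3 - 9*exp(-x/9)/2


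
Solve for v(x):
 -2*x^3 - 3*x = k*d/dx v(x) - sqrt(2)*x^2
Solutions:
 v(x) = C1 - x^4/(2*k) + sqrt(2)*x^3/(3*k) - 3*x^2/(2*k)


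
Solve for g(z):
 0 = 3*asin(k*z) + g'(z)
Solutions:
 g(z) = C1 - 3*Piecewise((z*asin(k*z) + sqrt(-k^2*z^2 + 1)/k, Ne(k, 0)), (0, True))


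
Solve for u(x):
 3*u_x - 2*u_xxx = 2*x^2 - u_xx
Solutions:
 u(x) = C1 + C2*exp(-x) + C3*exp(3*x/2) + 2*x^3/9 - 2*x^2/9 + 28*x/27


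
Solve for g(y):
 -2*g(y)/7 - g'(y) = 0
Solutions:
 g(y) = C1*exp(-2*y/7)


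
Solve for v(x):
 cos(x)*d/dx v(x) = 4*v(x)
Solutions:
 v(x) = C1*(sin(x)^2 + 2*sin(x) + 1)/(sin(x)^2 - 2*sin(x) + 1)


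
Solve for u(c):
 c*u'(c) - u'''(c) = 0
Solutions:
 u(c) = C1 + Integral(C2*airyai(c) + C3*airybi(c), c)


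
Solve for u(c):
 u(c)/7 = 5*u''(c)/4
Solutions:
 u(c) = C1*exp(-2*sqrt(35)*c/35) + C2*exp(2*sqrt(35)*c/35)


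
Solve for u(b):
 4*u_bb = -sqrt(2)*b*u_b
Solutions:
 u(b) = C1 + C2*erf(2^(3/4)*b/4)


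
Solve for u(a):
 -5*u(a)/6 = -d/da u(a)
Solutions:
 u(a) = C1*exp(5*a/6)


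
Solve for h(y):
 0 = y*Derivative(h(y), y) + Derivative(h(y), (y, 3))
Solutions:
 h(y) = C1 + Integral(C2*airyai(-y) + C3*airybi(-y), y)


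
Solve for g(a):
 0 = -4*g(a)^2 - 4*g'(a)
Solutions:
 g(a) = 1/(C1 + a)


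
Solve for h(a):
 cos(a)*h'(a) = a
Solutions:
 h(a) = C1 + Integral(a/cos(a), a)


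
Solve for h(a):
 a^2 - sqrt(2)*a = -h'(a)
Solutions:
 h(a) = C1 - a^3/3 + sqrt(2)*a^2/2


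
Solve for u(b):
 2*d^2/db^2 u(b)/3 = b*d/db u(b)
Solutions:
 u(b) = C1 + C2*erfi(sqrt(3)*b/2)


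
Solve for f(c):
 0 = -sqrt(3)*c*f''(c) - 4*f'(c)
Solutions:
 f(c) = C1 + C2*c^(1 - 4*sqrt(3)/3)


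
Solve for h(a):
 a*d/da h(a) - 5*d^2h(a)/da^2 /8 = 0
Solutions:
 h(a) = C1 + C2*erfi(2*sqrt(5)*a/5)


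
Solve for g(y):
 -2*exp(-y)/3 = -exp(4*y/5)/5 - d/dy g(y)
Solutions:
 g(y) = C1 - exp(4*y/5)/4 - 2*exp(-y)/3


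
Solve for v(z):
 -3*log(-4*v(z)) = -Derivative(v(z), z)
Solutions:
 -Integral(1/(log(-_y) + 2*log(2)), (_y, v(z)))/3 = C1 - z


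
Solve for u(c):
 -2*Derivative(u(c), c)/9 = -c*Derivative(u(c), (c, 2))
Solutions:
 u(c) = C1 + C2*c^(11/9)


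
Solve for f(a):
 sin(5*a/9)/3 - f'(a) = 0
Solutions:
 f(a) = C1 - 3*cos(5*a/9)/5


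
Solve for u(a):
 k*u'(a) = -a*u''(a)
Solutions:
 u(a) = C1 + a^(1 - re(k))*(C2*sin(log(a)*Abs(im(k))) + C3*cos(log(a)*im(k)))


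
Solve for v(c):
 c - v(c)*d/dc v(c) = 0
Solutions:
 v(c) = -sqrt(C1 + c^2)
 v(c) = sqrt(C1 + c^2)


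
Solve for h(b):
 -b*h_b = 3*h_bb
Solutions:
 h(b) = C1 + C2*erf(sqrt(6)*b/6)


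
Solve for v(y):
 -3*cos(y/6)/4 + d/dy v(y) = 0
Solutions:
 v(y) = C1 + 9*sin(y/6)/2


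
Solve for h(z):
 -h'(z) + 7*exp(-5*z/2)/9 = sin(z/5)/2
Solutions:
 h(z) = C1 + 5*cos(z/5)/2 - 14*exp(-5*z/2)/45


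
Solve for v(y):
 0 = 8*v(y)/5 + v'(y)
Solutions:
 v(y) = C1*exp(-8*y/5)


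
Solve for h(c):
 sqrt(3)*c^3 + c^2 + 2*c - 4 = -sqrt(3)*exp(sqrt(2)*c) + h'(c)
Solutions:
 h(c) = C1 + sqrt(3)*c^4/4 + c^3/3 + c^2 - 4*c + sqrt(6)*exp(sqrt(2)*c)/2


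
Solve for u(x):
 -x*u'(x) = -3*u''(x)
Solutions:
 u(x) = C1 + C2*erfi(sqrt(6)*x/6)


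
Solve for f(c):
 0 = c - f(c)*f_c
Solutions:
 f(c) = -sqrt(C1 + c^2)
 f(c) = sqrt(C1 + c^2)


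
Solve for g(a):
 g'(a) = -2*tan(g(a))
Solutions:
 g(a) = pi - asin(C1*exp(-2*a))
 g(a) = asin(C1*exp(-2*a))


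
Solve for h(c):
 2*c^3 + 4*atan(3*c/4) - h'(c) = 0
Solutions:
 h(c) = C1 + c^4/2 + 4*c*atan(3*c/4) - 8*log(9*c^2 + 16)/3
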